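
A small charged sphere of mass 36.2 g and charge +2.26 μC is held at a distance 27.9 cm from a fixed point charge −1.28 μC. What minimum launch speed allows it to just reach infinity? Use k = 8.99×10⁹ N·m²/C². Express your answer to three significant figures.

To just escape, total mechanical energy must reach zero at infinity: ½mv²_min + U = 0, so ½mv²_min = −U = |kQq|/r.
|U| = |kQq|/r = (8.99×10⁹ N·m²/C²)(1.28×10⁻⁶)(2.26×10⁻⁶)/(0.279) = 0.0932 J.
v_min = √(2|U|/m) = √(2·0.0932/0.0362) = 2.27 m/s.

2.27 m/s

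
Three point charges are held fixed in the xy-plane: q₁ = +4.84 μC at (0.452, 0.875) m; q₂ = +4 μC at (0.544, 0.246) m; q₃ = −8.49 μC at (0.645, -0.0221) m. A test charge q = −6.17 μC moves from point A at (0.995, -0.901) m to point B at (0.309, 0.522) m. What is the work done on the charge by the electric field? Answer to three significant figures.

0.754 J

The work done by the electric force is W_field = −ΔU = −q(V_B − V_A) = q(V_A − V_B).
At A: distances to the source charges are 1.86 m, 1.23 m, 0.946 m; V_A = Σ kqᵢ/rᵢ = -2.81×10⁴ V.
At B: distances to the source charges are 0.381 m, 0.362 m, 0.639 m; V_B = Σ kqᵢ/rᵢ = 9.41×10⁴ V.
ΔV = V_B − V_A = 1.22×10⁵ V.
W_field = −qΔV = −(-6.17×10⁻⁶ C)(1.22×10⁵ V) = 0.754 J.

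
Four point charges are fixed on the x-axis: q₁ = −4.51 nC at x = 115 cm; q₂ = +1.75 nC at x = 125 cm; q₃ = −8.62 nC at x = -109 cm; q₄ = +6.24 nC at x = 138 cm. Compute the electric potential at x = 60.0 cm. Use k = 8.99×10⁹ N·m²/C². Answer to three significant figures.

Electric potential is a scalar, so the contributions from each charge add algebraically: V = Σ kqᵢ/rᵢ.
Distances from the field point to each charge: r₁ = 0.550 m, r₂ = 0.650 m, r₃ = 1.69 m, r₄ = 0.780 m.
V = k[(-4.51×10⁻⁹)/(0.550) + (1.75×10⁻⁹)/(0.650) + (-8.62×10⁻⁹)/(1.69) + (6.24×10⁻⁹)/(0.780)] = -23.4 V.

-23.4 V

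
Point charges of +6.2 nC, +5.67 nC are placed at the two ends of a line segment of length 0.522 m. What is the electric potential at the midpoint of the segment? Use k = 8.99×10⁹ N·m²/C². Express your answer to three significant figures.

Electric potential is a scalar, so the contributions from each charge add algebraically: V = Σ kqᵢ/rᵢ.
Each charge is 0.261 m from the midpoint.
V = k[(6.20×10⁻⁹)/(0.261) + (5.67×10⁻⁹)/(0.261)] = 409 V.

409 V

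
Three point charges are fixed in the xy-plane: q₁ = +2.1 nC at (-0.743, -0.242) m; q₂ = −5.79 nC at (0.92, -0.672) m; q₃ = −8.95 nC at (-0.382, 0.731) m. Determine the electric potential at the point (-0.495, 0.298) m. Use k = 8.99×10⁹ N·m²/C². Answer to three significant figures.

-178 V

The total potential is the scalar sum of each charge's contribution, V = Σ kqᵢ/rᵢ.
Distances from the field point to each charge: r₁ = 0.594 m, r₂ = 1.72 m, r₃ = 0.448 m.
V = k[(2.10×10⁻⁹)/(0.594) + (-5.79×10⁻⁹)/(1.72) + (-8.95×10⁻⁹)/(0.448)] = -178 V.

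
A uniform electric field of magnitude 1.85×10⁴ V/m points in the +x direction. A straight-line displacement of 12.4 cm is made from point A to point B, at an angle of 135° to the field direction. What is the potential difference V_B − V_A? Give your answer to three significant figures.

Only the component of displacement along E changes the potential: ΔV = −E·d·cosθ.
ΔV = −(1.85×10⁴ V/m)(0.124 m)cos135° = 1620 V.

1620 V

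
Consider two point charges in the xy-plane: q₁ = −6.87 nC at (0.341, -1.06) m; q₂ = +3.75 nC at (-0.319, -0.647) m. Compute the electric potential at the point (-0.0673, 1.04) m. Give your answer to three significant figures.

Electric potential is a scalar, so the contributions from each charge add algebraically: V = Σ kqᵢ/rᵢ.
Distances from the field point to each charge: r₁ = 2.14 m, r₂ = 1.71 m.
V = k[(-6.87×10⁻⁹)/(2.14) + (3.75×10⁻⁹)/(1.71)] = -9.10 V.

-9.10 V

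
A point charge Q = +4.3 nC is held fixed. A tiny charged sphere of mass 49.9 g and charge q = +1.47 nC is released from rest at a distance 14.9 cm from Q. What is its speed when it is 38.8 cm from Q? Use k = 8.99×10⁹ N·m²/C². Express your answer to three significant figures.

Only the electrostatic force acts, so mechanical energy is conserved: ½mv² = U₁ − U₂ = kQq(1/r₁ − 1/r₂).
U₁ − U₂ = (8.99×10⁹ N·m²/C²)(4.30×10⁻⁹ C)(1.47×10⁻⁹ C)(1/0.149 − 1/0.388) = 2.35×10⁻⁷ J.
v = √(2·2.35×10⁻⁷/0.0499) = 3.07×10⁻³ m/s.

3.07×10⁻³ m/s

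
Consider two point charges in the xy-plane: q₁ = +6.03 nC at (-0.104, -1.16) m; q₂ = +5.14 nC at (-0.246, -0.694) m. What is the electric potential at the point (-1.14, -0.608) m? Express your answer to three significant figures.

The total potential is the scalar sum of each charge's contribution, V = Σ kqᵢ/rᵢ.
Distances from the field point to each charge: r₁ = 1.17 m, r₂ = 0.898 m.
V = k[(6.03×10⁻⁹)/(1.17) + (5.14×10⁻⁹)/(0.898)] = 97.6 V.

97.6 V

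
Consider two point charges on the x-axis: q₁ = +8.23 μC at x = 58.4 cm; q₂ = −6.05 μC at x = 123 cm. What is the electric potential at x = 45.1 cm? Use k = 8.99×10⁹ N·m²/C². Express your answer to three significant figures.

4.86×10⁵ V

The total potential is the scalar sum of each charge's contribution, V = Σ kqᵢ/rᵢ.
Distances from the field point to each charge: r₁ = 0.133 m, r₂ = 0.779 m.
V = k[(8.23×10⁻⁶)/(0.133) + (-6.05×10⁻⁶)/(0.779)] = 4.86×10⁵ V.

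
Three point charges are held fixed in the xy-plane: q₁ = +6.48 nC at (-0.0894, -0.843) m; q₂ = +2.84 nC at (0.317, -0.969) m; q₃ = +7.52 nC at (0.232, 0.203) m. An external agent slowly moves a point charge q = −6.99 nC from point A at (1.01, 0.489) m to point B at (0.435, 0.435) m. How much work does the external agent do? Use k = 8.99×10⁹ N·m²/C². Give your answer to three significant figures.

For quasistatic motion the external work equals the change in potential energy: W_ext = qΔV = q(V_B − V_A).
At A: distances to the source charges are 1.73 m, 1.61 m, 0.829 m; V_A = Σ kqᵢ/rᵢ = 131 V.
At B: distances to the source charges are 1.38 m, 1.41 m, 0.308 m; V_B = Σ kqᵢ/rᵢ = 280 V.
ΔV = V_B − V_A = 148 V.
W_ext = qΔV = (-6.99×10⁻⁹ C)(148 V) = -1.04×10⁻⁶ J.

-1.04×10⁻⁶ J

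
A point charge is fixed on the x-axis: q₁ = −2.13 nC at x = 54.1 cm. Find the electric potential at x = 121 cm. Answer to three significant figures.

Electric potential is a scalar, so the contributions from each charge add algebraically: V = Σ kqᵢ/rᵢ.
V = k[(-2.13×10⁻⁹)/(0.669)] = -28.6 V.

-28.6 V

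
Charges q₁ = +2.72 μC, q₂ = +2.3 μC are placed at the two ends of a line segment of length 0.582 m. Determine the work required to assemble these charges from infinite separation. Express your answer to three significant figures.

0.0966 J

The assembly work is the sum of pairwise potential energies, U = Σ_{i<j} kqᵢqⱼ/rᵢⱼ.
The separation is r = 0.582 m.
U = (0.0966) = 0.0966 J.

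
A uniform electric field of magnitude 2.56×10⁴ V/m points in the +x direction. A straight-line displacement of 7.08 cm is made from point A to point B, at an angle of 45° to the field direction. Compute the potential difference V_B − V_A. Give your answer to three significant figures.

-1280 V

Only the component of displacement along E changes the potential: ΔV = −E·d·cosθ.
ΔV = −(2.56×10⁴ V/m)(0.0708 m)cos45° = -1280 V.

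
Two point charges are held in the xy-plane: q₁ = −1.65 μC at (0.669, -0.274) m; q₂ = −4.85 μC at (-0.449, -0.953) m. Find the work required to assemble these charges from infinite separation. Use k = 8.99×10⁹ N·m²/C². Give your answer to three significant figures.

The work to assemble the configuration equals its total potential energy, U = Σ kqᵢqⱼ/rᵢⱼ over all pairs.
Pair separations: r₁₂ = 1.31 m.
U = (0.0550) = 0.0550 J.

0.0550 J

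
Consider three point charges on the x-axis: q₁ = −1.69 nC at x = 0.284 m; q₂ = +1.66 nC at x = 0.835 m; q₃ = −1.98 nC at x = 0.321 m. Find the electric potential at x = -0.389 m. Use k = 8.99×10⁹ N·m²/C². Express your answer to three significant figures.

Electric potential is a scalar, so the contributions from each charge add algebraically: V = Σ kqᵢ/rᵢ.
Distances from the field point to each charge: r₁ = 0.673 m, r₂ = 1.22 m, r₃ = 0.710 m.
V = k[(-1.69×10⁻⁹)/(0.673) + (1.66×10⁻⁹)/(1.22) + (-1.98×10⁻⁹)/(0.710)] = -35.5 V.

-35.5 V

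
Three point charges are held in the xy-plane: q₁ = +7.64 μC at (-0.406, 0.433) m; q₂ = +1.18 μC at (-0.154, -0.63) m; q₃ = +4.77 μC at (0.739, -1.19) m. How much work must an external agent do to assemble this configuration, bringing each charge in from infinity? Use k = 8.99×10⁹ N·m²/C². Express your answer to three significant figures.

0.287 J

The assembly work is the sum of pairwise potential energies, U = Σ_{i<j} kqᵢqⱼ/rᵢⱼ.
Pair separations: r₁₂ = 1.09 m, r₁₃ = 1.99 m, r₂₃ = 1.05 m.
U = (0.0742) + (0.165) + (0.0480) = 0.287 J.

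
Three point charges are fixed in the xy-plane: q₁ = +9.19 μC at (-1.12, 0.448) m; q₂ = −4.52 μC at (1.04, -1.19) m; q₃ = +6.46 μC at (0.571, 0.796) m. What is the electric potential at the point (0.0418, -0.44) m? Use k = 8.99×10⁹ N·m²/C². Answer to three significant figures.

6.71×10⁴ V

Electric potential is a scalar, so the contributions from each charge add algebraically: V = Σ kqᵢ/rᵢ.
Distances from the field point to each charge: r₁ = 1.46 m, r₂ = 1.25 m, r₃ = 1.34 m.
V = k[(9.19×10⁻⁶)/(1.46) + (-4.52×10⁻⁶)/(1.25) + (6.46×10⁻⁶)/(1.34)] = 6.71×10⁴ V.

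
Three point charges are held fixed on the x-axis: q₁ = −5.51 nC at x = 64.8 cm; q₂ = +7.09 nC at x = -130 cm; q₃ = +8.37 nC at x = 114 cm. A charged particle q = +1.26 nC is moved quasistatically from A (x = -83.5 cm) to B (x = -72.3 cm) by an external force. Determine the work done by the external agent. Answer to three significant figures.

For quasistatic motion the external work equals the change in potential energy: W_ext = qΔV = q(V_B − V_A).
At A: distances to the source charges are 1.48 m, 0.465 m, 1.97 m; V_A = Σ kqᵢ/rᵢ = 142 V.
At B: distances to the source charges are 1.37 m, 0.577 m, 1.86 m; V_B = Σ kqᵢ/rᵢ = 115 V.
ΔV = V_B − V_A = -27.0 V.
W_ext = qΔV = (1.26×10⁻⁹ C)(-27.0 V) = -3.41×10⁻⁸ J.

-3.41×10⁻⁸ J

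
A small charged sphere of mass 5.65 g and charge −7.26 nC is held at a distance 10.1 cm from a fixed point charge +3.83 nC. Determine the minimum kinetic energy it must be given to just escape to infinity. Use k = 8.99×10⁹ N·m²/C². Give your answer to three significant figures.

2.47×10⁻⁶ J

To just escape, total mechanical energy must reach zero at infinity: ½mv²_min + U = 0, so ½mv²_min = −U = |kQq|/r.
|U| = |kQq|/r = (8.99×10⁹ N·m²/C²)(3.83×10⁻⁹)(7.26×10⁻⁹)/(0.101) = 2.47×10⁻⁶ J.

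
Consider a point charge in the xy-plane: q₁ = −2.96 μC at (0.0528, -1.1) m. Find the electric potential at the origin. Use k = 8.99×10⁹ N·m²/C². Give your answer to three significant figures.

Electric potential is a scalar, so the contributions from each charge add algebraically: V = Σ kqᵢ/rᵢ.
Distances from the field point to each charge: r₁ = 1.10 m.
V = k[(-2.96×10⁻⁶)/(1.10)] = -2.42×10⁴ V.

-2.42×10⁴ V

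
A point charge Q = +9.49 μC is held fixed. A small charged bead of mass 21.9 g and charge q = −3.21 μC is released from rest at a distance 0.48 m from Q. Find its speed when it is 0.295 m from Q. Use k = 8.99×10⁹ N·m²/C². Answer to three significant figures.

5.72 m/s

Only the electrostatic force acts, so mechanical energy is conserved: ½mv² = U₁ − U₂ = kQq(1/r₁ − 1/r₂).
U₁ − U₂ = (8.99×10⁹ N·m²/C²)(9.49×10⁻⁶ C)(-3.21×10⁻⁶ C)(1/0.480 − 1/0.295) = 0.358 J.
v = √(2·0.358/0.0219) = 5.72 m/s.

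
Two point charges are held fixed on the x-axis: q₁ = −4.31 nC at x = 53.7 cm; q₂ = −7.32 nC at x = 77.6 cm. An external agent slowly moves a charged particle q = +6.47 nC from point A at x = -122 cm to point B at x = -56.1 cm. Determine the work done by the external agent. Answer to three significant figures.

-1.91×10⁻⁷ J

For quasistatic motion the external work equals the change in potential energy: W_ext = qΔV = q(V_B − V_A).
At A: distances to the source charges are 1.76 m, 2.00 m; V_A = Σ kqᵢ/rᵢ = -55.0 V.
At B: distances to the source charges are 1.10 m, 1.34 m; V_B = Σ kqᵢ/rᵢ = -84.5 V.
ΔV = V_B − V_A = -29.5 V.
W_ext = qΔV = (6.47×10⁻⁹ C)(-29.5 V) = -1.91×10⁻⁷ J.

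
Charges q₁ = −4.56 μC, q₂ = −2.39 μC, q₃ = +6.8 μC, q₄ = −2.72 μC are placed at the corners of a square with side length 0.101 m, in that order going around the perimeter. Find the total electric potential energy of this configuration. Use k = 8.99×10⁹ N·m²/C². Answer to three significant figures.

-2.56 J

The work to assemble the configuration equals its total potential energy, U = Σ kqᵢqⱼ/rᵢⱼ over all pairs.
The four side pairs have separation 0.101 m and the two diagonal pairs 0.143 m.
Summing all 6 pair terms gives U = -2.56 J.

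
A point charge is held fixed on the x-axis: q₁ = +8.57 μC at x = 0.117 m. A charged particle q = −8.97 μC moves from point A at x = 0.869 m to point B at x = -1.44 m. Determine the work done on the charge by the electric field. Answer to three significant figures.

-0.475 J

The work done by the electric force is W_field = −ΔU = −q(V_B − V_A) = q(V_A − V_B).
At A: distance to the source charge is 0.752 m; V_A = kq₁/r = 1.02×10⁵ V.
At B: distance to the source charge is 1.56 m; V_B = kq₁/r = 4.95×10⁴ V.
ΔV = V_B − V_A = -5.30×10⁴ V.
W_field = −qΔV = −(-8.97×10⁻⁶ C)(-5.30×10⁴ V) = -0.475 J.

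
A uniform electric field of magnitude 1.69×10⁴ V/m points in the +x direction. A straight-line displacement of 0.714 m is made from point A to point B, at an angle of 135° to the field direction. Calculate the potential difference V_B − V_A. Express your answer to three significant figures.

8530 V

Only the component of displacement along E changes the potential: ΔV = −E·d·cosθ.
ΔV = −(1.69×10⁴ V/m)(0.714 m)cos135° = 8530 V.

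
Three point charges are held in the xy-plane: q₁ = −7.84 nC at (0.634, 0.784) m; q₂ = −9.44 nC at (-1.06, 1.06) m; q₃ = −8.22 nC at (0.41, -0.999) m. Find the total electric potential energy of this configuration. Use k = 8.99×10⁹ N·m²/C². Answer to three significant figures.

9.86×10⁻⁷ J

The assembly work is the sum of pairwise potential energies, U = Σ_{i<j} kqᵢqⱼ/rᵢⱼ.
Pair separations: r₁₂ = 1.72 m, r₁₃ = 1.80 m, r₂₃ = 2.53 m.
U = (3.88×10⁻⁷) + (3.22×10⁻⁷) + (2.76×10⁻⁷) = 9.86×10⁻⁷ J.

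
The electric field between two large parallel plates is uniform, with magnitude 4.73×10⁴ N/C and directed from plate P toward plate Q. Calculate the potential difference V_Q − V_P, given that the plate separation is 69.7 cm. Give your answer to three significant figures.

In a uniform field, potential decreases in the direction of E: ΔV = −E·d for a displacement d parallel to E.
Going from P to Q is a displacement of 69.7 cm along the field, so V_Q − V_P = −Ed = -3.30×10⁴ V.

-3.30×10⁴ V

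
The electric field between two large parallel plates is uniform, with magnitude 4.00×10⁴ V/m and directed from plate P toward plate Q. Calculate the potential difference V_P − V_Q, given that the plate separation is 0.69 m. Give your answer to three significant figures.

2.76×10⁴ V

In a uniform field, potential decreases in the direction of E: ΔV = −E·d for a displacement d parallel to E.
Going from Q to P is a displacement of 0.69 m opposite to the field, so V_P − V_Q = +Ed = 2.76×10⁴ V.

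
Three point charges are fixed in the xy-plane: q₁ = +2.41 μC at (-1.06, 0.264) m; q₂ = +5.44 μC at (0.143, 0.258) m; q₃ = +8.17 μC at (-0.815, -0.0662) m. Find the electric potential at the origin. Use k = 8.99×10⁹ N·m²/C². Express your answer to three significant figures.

2.75×10⁵ V

The total potential is the scalar sum of each charge's contribution, V = Σ kqᵢ/rᵢ.
Distances from the field point to each charge: r₁ = 1.09 m, r₂ = 0.295 m, r₃ = 0.818 m.
V = k[(2.41×10⁻⁶)/(1.09) + (5.44×10⁻⁶)/(0.295) + (8.17×10⁻⁶)/(0.818)] = 2.75×10⁵ V.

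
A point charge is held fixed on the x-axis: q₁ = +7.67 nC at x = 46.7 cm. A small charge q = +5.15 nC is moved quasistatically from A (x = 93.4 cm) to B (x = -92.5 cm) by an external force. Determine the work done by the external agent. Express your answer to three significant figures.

For quasistatic motion the external work equals the change in potential energy: W_ext = qΔV = q(V_B − V_A).
At A: distance to the source charge is 0.467 m; V_A = kq₁/r = 148 V.
At B: distance to the source charge is 1.39 m; V_B = kq₁/r = 49.5 V.
ΔV = V_B − V_A = -98.1 V.
W_ext = qΔV = (5.15×10⁻⁹ C)(-98.1 V) = -5.05×10⁻⁷ J.

-5.05×10⁻⁷ J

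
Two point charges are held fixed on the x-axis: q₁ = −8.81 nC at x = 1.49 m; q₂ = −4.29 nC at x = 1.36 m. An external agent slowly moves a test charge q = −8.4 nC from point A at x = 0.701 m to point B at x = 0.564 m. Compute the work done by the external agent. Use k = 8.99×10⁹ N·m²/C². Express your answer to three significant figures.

For quasistatic motion the external work equals the change in potential energy: W_ext = qΔV = q(V_B − V_A).
At A: distances to the source charges are 0.789 m, 0.659 m; V_A = Σ kqᵢ/rᵢ = -159 V.
At B: distances to the source charges are 0.926 m, 0.796 m; V_B = Σ kqᵢ/rᵢ = -134 V.
ΔV = V_B − V_A = 24.9 V.
W_ext = qΔV = (-8.40×10⁻⁹ C)(24.9 V) = -2.09×10⁻⁷ J.

-2.09×10⁻⁷ J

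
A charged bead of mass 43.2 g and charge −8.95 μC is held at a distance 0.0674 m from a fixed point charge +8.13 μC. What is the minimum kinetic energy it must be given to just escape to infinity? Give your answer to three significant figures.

To just escape, total mechanical energy must reach zero at infinity: ½mv²_min + U = 0, so ½mv²_min = −U = |kQq|/r.
|U| = |kQq|/r = (8.99×10⁹ N·m²/C²)(8.13×10⁻⁶)(8.95×10⁻⁶)/(0.0674) = 9.71 J.

9.71 J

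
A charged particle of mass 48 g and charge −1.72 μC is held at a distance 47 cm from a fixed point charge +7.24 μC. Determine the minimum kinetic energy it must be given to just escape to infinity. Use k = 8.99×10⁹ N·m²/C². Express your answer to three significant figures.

To just escape, total mechanical energy must reach zero at infinity: ½mv²_min + U = 0, so ½mv²_min = −U = |kQq|/r.
|U| = |kQq|/r = (8.99×10⁹ N·m²/C²)(7.24×10⁻⁶)(1.72×10⁻⁶)/(0.470) = 0.238 J.

0.238 J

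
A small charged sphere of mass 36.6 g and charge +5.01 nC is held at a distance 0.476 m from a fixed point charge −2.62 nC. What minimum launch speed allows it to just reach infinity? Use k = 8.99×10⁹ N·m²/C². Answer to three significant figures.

3.68×10⁻³ m/s

To just escape, total mechanical energy must reach zero at infinity: ½mv²_min + U = 0, so ½mv²_min = −U = |kQq|/r.
|U| = |kQq|/r = (8.99×10⁹ N·m²/C²)(2.62×10⁻⁹)(5.01×10⁻⁹)/(0.476) = 2.48×10⁻⁷ J.
v_min = √(2|U|/m) = √(2·2.48×10⁻⁷/0.0366) = 3.68×10⁻³ m/s.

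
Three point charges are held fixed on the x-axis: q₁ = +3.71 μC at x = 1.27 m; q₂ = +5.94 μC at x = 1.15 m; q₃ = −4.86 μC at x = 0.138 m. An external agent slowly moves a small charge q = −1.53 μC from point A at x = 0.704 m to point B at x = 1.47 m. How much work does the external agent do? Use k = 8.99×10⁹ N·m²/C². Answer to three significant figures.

For quasistatic motion the external work equals the change in potential energy: W_ext = qΔV = q(V_B − V_A).
At A: distances to the source charges are 0.566 m, 0.446 m, 0.566 m; V_A = Σ kqᵢ/rᵢ = 1.01×10⁵ V.
At B: distances to the source charges are 0.200 m, 0.320 m, 1.33 m; V_B = Σ kqᵢ/rᵢ = 3.01×10⁵ V.
ΔV = V_B − V_A = 1.99×10⁵ V.
W_ext = qΔV = (-1.53×10⁻⁶ C)(1.99×10⁵ V) = -0.305 J.

-0.305 J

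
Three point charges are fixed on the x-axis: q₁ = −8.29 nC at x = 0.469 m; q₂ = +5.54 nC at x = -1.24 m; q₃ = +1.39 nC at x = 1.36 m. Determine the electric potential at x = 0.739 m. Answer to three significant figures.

-231 V

Electric potential is a scalar, so the contributions from each charge add algebraically: V = Σ kqᵢ/rᵢ.
Distances from the field point to each charge: r₁ = 0.270 m, r₂ = 1.98 m, r₃ = 0.621 m.
V = k[(-8.29×10⁻⁹)/(0.270) + (5.54×10⁻⁹)/(1.98) + (1.39×10⁻⁹)/(0.621)] = -231 V.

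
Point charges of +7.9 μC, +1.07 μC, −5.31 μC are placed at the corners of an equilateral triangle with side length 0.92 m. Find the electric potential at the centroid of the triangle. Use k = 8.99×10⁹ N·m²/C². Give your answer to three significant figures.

6.19×10⁴ V

The total potential is the scalar sum of each charge's contribution, V = Σ kqᵢ/rᵢ.
The distance from each vertex to the centroid is a/√3 = 0.531 m.
V = k[(7.90×10⁻⁶)/(0.531) + (1.07×10⁻⁶)/(0.531) + (-5.31×10⁻⁶)/(0.531)] = 6.19×10⁴ V.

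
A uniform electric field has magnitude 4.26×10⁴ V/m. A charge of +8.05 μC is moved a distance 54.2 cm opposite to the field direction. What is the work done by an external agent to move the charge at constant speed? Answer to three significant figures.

The potential change for a displacement 54.2 cm opposite to the field direction is ΔV = +Ed = 2.31×10⁴ V.
W_ext = qΔV = 0.186 J.

0.186 J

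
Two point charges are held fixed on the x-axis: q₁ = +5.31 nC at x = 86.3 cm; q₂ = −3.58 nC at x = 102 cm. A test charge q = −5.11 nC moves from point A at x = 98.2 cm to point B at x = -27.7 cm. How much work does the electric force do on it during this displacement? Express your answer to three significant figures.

The work done by the electric force is W_field = −ΔU = −q(V_B − V_A) = q(V_A − V_B).
At A: distances to the source charges are 0.119 m, 0.0380 m; V_A = Σ kqᵢ/rᵢ = -446 V.
At B: distances to the source charges are 1.14 m, 1.30 m; V_B = Σ kqᵢ/rᵢ = 17.1 V.
ΔV = V_B − V_A = 463 V.
W_field = −qΔV = −(-5.11×10⁻⁹ C)(463 V) = 2.37×10⁻⁶ J.

2.37×10⁻⁶ J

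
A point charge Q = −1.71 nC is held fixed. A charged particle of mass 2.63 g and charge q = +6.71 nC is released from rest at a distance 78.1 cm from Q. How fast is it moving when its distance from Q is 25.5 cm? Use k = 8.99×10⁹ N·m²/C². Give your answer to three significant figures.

0.0144 m/s

Only the electrostatic force acts, so mechanical energy is conserved: ½mv² = U₁ − U₂ = kQq(1/r₁ − 1/r₂).
U₁ − U₂ = (8.99×10⁹ N·m²/C²)(-1.71×10⁻⁹ C)(6.71×10⁻⁹ C)(1/0.781 − 1/0.255) = 2.72×10⁻⁷ J.
v = √(2·2.72×10⁻⁷/2.63×10⁻³) = 0.0144 m/s.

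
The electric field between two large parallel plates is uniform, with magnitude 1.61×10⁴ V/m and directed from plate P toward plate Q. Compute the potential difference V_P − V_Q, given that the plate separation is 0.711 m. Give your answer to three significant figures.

1.14×10⁴ V

In a uniform field, potential decreases in the direction of E: ΔV = −E·d for a displacement d parallel to E.
Going from Q to P is a displacement of 0.711 m opposite to the field, so V_P − V_Q = +Ed = 1.14×10⁴ V.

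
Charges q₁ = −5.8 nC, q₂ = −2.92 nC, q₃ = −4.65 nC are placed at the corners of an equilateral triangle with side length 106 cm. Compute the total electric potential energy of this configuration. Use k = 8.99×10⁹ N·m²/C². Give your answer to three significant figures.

4.88×10⁻⁷ J

The assembly work is the sum of pairwise potential energies, U = Σ_{i<j} kqᵢqⱼ/rᵢⱼ.
All three pair separations equal the side length, 1.06 m.
U = (1.44×10⁻⁷) + (2.29×10⁻⁷) + (1.15×10⁻⁷) = 4.88×10⁻⁷ J.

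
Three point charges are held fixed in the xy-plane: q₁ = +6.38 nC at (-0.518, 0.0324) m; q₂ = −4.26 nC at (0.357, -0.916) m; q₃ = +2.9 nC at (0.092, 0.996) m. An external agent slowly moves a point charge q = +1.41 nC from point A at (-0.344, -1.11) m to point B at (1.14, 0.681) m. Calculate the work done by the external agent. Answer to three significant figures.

3.58×10⁻⁸ J

For quasistatic motion the external work equals the change in potential energy: W_ext = qΔV = q(V_B − V_A).
At A: distances to the source charges are 1.16 m, 0.727 m, 2.15 m; V_A = Σ kqᵢ/rᵢ = 9.10 V.
At B: distances to the source charges are 1.78 m, 1.78 m, 1.09 m; V_B = Σ kqᵢ/rᵢ = 34.5 V.
ΔV = V_B − V_A = 25.4 V.
W_ext = qΔV = (1.41×10⁻⁹ C)(25.4 V) = 3.58×10⁻⁸ J.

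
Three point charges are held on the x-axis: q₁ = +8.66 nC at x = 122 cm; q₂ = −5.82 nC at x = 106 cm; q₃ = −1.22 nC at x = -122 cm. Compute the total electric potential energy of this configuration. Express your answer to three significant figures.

-2.84×10⁻⁶ J

The assembly work is the sum of pairwise potential energies, U = Σ_{i<j} kqᵢqⱼ/rᵢⱼ.
Pair separations: r₁₂ = 0.160 m, r₁₃ = 2.44 m, r₂₃ = 2.28 m.
U = (-2.83×10⁻⁶) + (-3.89×10⁻⁸) + (2.80×10⁻⁸) = -2.84×10⁻⁶ J.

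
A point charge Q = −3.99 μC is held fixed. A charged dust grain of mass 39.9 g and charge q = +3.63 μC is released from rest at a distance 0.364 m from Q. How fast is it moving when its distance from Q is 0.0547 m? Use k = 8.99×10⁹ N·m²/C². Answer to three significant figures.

Only the electrostatic force acts, so mechanical energy is conserved: ½mv² = U₁ − U₂ = kQq(1/r₁ − 1/r₂).
U₁ − U₂ = (8.99×10⁹ N·m²/C²)(-3.99×10⁻⁶ C)(3.63×10⁻⁶ C)(1/0.364 − 1/0.0547) = 2.02 J.
v = √(2·2.02/0.0399) = 10.1 m/s.

10.1 m/s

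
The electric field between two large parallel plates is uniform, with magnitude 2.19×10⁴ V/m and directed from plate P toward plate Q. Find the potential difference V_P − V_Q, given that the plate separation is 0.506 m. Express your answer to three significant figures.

In a uniform field, potential decreases in the direction of E: ΔV = −E·d for a displacement d parallel to E.
Going from Q to P is a displacement of 0.506 m opposite to the field, so V_P − V_Q = +Ed = 1.11×10⁴ V.

1.11×10⁴ V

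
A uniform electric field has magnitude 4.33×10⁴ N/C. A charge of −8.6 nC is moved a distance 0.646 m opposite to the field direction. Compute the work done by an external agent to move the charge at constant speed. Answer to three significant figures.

The potential change for a displacement 0.646 m opposite to the field direction is ΔV = +Ed = 2.80×10⁴ V.
W_ext = qΔV = -2.41×10⁻⁴ J.

-2.41×10⁻⁴ J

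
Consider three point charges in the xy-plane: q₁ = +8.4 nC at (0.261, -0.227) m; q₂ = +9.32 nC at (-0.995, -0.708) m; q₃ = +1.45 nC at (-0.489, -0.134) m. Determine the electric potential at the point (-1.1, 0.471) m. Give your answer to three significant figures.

135 V

Electric potential is a scalar, so the contributions from each charge add algebraically: V = Σ kqᵢ/rᵢ.
Distances from the field point to each charge: r₁ = 1.53 m, r₂ = 1.18 m, r₃ = 0.860 m.
V = k[(8.40×10⁻⁹)/(1.53) + (9.32×10⁻⁹)/(1.18) + (1.45×10⁻⁹)/(0.860)] = 135 V.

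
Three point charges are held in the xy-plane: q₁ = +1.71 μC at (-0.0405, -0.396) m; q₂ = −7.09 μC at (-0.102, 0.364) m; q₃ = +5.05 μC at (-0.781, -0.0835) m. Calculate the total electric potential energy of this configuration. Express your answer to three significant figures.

-0.442 J

The work to assemble the configuration equals its total potential energy, U = Σ kqᵢqⱼ/rᵢⱼ over all pairs.
Pair separations: r₁₂ = 0.762 m, r₁₃ = 0.804 m, r₂₃ = 0.813 m.
U = (-0.143) + (0.0966) + (-0.396) = -0.442 J.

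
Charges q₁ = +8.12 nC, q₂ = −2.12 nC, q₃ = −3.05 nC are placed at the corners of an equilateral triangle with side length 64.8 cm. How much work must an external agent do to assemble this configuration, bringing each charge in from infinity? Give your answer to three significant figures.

-4.93×10⁻⁷ J

The assembly work is the sum of pairwise potential energies, U = Σ_{i<j} kqᵢqⱼ/rᵢⱼ.
All three pair separations equal the side length, 0.648 m.
U = (-2.39×10⁻⁷) + (-3.44×10⁻⁷) + (8.97×10⁻⁸) = -4.93×10⁻⁷ J.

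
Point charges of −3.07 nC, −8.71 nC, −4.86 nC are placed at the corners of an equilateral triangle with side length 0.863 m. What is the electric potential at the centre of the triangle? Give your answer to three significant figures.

Electric potential is a scalar, so the contributions from each charge add algebraically: V = Σ kqᵢ/rᵢ.
The distance from each vertex to the centroid is a/√3 = 0.498 m.
V = k[(-3.07×10⁻⁹)/(0.498) + (-8.71×10⁻⁹)/(0.498) + (-4.86×10⁻⁹)/(0.498)] = -300 V.

-300 V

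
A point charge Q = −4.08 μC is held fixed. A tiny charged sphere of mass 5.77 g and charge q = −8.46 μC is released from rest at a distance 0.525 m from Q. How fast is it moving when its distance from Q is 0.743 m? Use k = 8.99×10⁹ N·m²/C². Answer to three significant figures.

7.75 m/s

Only the electrostatic force acts, so mechanical energy is conserved: ½mv² = U₁ − U₂ = kQq(1/r₁ − 1/r₂).
U₁ − U₂ = (8.99×10⁹ N·m²/C²)(-4.08×10⁻⁶ C)(-8.46×10⁻⁶ C)(1/0.525 − 1/0.743) = 0.173 J.
v = √(2·0.173/5.77×10⁻³) = 7.75 m/s.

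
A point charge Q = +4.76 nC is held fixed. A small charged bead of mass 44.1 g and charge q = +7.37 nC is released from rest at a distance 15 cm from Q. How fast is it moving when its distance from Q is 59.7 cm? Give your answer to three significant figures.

8.45×10⁻³ m/s

Only the electrostatic force acts, so mechanical energy is conserved: ½mv² = U₁ − U₂ = kQq(1/r₁ − 1/r₂).
U₁ − U₂ = (8.99×10⁹ N·m²/C²)(4.76×10⁻⁹ C)(7.37×10⁻⁹ C)(1/0.150 − 1/0.597) = 1.57×10⁻⁶ J.
v = √(2·1.57×10⁻⁶/0.0441) = 8.45×10⁻³ m/s.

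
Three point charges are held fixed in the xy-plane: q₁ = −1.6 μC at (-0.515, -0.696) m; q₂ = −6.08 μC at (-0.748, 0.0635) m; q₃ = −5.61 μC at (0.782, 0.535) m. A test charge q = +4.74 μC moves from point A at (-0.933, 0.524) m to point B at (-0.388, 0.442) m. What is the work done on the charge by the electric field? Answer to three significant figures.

0.0449 J

The work done by the electric force is W_field = −ΔU = −q(V_B − V_A) = q(V_A − V_B).
At A: distances to the source charges are 1.29 m, 0.496 m, 1.72 m; V_A = Σ kqᵢ/rᵢ = -1.51×10⁵ V.
At B: distances to the source charges are 1.15 m, 0.522 m, 1.17 m; V_B = Σ kqᵢ/rᵢ = -1.60×10⁵ V.
ΔV = V_B − V_A = -9470 V.
W_field = −qΔV = −(4.74×10⁻⁶ C)(-9470 V) = 0.0449 J.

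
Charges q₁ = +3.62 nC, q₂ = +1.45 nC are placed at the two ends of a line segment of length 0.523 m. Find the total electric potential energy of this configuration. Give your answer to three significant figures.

The work to assemble the configuration equals its total potential energy, U = Σ kqᵢqⱼ/rᵢⱼ over all pairs.
The separation is r = 0.523 m.
U = (9.02×10⁻⁸) = 9.02×10⁻⁸ J.

9.02×10⁻⁸ J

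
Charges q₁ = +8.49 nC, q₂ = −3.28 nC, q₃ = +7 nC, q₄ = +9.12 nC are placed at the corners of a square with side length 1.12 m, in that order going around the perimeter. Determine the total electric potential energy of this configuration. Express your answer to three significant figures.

8.94×10⁻⁷ J

The work to assemble the configuration equals its total potential energy, U = Σ kqᵢqⱼ/rᵢⱼ over all pairs.
The four side pairs have separation 1.12 m and the two diagonal pairs 1.58 m.
Summing all 6 pair terms gives U = 8.94×10⁻⁷ J.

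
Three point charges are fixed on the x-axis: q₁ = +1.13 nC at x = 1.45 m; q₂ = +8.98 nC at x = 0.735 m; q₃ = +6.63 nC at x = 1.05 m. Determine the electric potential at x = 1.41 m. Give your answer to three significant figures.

539 V

Electric potential is a scalar, so the contributions from each charge add algebraically: V = Σ kqᵢ/rᵢ.
Distances from the field point to each charge: r₁ = 0.0400 m, r₂ = 0.675 m, r₃ = 0.360 m.
V = k[(1.13×10⁻⁹)/(0.0400) + (8.98×10⁻⁹)/(0.675) + (6.63×10⁻⁹)/(0.360)] = 539 V.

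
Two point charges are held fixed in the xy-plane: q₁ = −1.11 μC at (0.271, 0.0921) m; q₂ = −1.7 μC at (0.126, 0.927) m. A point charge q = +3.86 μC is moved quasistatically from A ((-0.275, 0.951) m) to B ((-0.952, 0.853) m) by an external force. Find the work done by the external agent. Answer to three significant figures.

For quasistatic motion the external work equals the change in potential energy: W_ext = qΔV = q(V_B − V_A).
At A: distances to the source charges are 1.02 m, 0.402 m; V_A = Σ kqᵢ/rᵢ = -4.78×10⁴ V.
At B: distances to the source charges are 1.44 m, 1.08 m; V_B = Σ kqᵢ/rᵢ = -2.11×10⁴ V.
ΔV = V_B − V_A = 2.68×10⁴ V.
W_ext = qΔV = (3.86×10⁻⁶ C)(2.68×10⁴ V) = 0.103 J.

0.103 J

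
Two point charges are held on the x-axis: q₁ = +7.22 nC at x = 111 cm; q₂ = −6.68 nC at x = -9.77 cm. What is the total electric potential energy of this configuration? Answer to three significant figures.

-3.59×10⁻⁷ J

The work to assemble the configuration equals its total potential energy, U = Σ kqᵢqⱼ/rᵢⱼ over all pairs.
Pair separations: r₁₂ = 1.21 m.
U = (-3.59×10⁻⁷) = -3.59×10⁻⁷ J.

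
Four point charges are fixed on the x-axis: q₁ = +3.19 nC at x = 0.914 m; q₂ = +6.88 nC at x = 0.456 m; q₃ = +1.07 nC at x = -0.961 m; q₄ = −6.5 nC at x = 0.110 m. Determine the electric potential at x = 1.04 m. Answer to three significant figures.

275 V

Electric potential is a scalar, so the contributions from each charge add algebraically: V = Σ kqᵢ/rᵢ.
Distances from the field point to each charge: r₁ = 0.126 m, r₂ = 0.584 m, r₃ = 2.00 m, r₄ = 0.930 m.
V = k[(3.19×10⁻⁹)/(0.126) + (6.88×10⁻⁹)/(0.584) + (1.07×10⁻⁹)/(2.00) + (-6.50×10⁻⁹)/(0.930)] = 275 V.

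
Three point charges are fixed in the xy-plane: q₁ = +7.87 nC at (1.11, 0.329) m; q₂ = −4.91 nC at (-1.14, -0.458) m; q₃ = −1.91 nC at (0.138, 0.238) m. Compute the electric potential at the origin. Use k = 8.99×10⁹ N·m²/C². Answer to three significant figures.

-37.2 V

The total potential is the scalar sum of each charge's contribution, V = Σ kqᵢ/rᵢ.
Distances from the field point to each charge: r₁ = 1.16 m, r₂ = 1.23 m, r₃ = 0.275 m.
V = k[(7.87×10⁻⁹)/(1.16) + (-4.91×10⁻⁹)/(1.23) + (-1.91×10⁻⁹)/(0.275)] = -37.2 V.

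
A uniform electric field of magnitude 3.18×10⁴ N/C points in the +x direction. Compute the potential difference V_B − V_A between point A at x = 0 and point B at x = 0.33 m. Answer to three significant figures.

In a uniform field, potential decreases in the direction of E: V_B − V_A = −E·Δx.
V_B − V_A = −(3.18×10⁴ V/m)(0.330 m) = -1.05×10⁴ V.

-1.05×10⁴ V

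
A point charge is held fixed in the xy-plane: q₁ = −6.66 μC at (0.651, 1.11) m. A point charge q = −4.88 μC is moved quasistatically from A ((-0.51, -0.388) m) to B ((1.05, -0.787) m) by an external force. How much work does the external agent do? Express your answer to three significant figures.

-3.44×10⁻³ J

For quasistatic motion the external work equals the change in potential energy: W_ext = qΔV = q(V_B − V_A).
At A: distance to the source charge is 1.90 m; V_A = kq₁/r = -3.16×10⁴ V.
At B: distance to the source charge is 1.94 m; V_B = kq₁/r = -3.09×10⁴ V.
ΔV = V_B − V_A = 705 V.
W_ext = qΔV = (-4.88×10⁻⁶ C)(705 V) = -3.44×10⁻³ J.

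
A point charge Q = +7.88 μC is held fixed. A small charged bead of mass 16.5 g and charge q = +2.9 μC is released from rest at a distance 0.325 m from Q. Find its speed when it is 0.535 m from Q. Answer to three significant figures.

Only the electrostatic force acts, so mechanical energy is conserved: ½mv² = U₁ − U₂ = kQq(1/r₁ − 1/r₂).
U₁ − U₂ = (8.99×10⁹ N·m²/C²)(7.88×10⁻⁶ C)(2.90×10⁻⁶ C)(1/0.325 − 1/0.535) = 0.248 J.
v = √(2·0.248/0.0165) = 5.48 m/s.

5.48 m/s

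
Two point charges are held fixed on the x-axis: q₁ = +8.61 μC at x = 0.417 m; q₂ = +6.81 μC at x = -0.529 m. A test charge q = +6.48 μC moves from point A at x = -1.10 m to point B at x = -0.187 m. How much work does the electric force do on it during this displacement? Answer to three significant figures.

-0.965 J

The work done by the electric force is W_field = −ΔU = −q(V_B − V_A) = q(V_A − V_B).
At A: distances to the source charges are 1.52 m, 0.571 m; V_A = Σ kqᵢ/rᵢ = 1.58×10⁵ V.
At B: distances to the source charges are 0.604 m, 0.342 m; V_B = Σ kqᵢ/rᵢ = 3.07×10⁵ V.
ΔV = V_B − V_A = 1.49×10⁵ V.
W_field = −qΔV = −(6.48×10⁻⁶ C)(1.49×10⁵ V) = -0.965 J.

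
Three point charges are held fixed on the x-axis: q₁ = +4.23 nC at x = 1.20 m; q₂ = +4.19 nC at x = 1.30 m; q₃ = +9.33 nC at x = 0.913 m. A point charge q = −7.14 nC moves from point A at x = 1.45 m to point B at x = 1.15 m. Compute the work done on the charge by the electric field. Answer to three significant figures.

5.76×10⁻⁶ J

The work done by the electric force is W_field = −ΔU = −q(V_B − V_A) = q(V_A − V_B).
At A: distances to the source charges are 0.250 m, 0.150 m, 0.537 m; V_A = Σ kqᵢ/rᵢ = 559 V.
At B: distances to the source charges are 0.0500 m, 0.150 m, 0.237 m; V_B = Σ kqᵢ/rᵢ = 1370 V.
ΔV = V_B − V_A = 806 V.
W_field = −qΔV = −(-7.14×10⁻⁹ C)(806 V) = 5.76×10⁻⁶ J.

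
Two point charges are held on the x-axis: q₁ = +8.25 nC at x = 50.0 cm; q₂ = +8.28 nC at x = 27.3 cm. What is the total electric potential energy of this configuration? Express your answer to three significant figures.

2.71×10⁻⁶ J

The assembly work is the sum of pairwise potential energies, U = Σ_{i<j} kqᵢqⱼ/rᵢⱼ.
Pair separations: r₁₂ = 0.227 m.
U = (2.71×10⁻⁶) = 2.71×10⁻⁶ J.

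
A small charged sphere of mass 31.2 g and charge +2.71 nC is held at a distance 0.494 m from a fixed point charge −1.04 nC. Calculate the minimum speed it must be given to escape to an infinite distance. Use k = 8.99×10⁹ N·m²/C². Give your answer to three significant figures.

To just escape, total mechanical energy must reach zero at infinity: ½mv²_min + U = 0, so ½mv²_min = −U = |kQq|/r.
|U| = |kQq|/r = (8.99×10⁹ N·m²/C²)(1.04×10⁻⁹)(2.71×10⁻⁹)/(0.494) = 5.13×10⁻⁸ J.
v_min = √(2|U|/m) = √(2·5.13×10⁻⁸/0.0312) = 1.81×10⁻³ m/s.

1.81×10⁻³ m/s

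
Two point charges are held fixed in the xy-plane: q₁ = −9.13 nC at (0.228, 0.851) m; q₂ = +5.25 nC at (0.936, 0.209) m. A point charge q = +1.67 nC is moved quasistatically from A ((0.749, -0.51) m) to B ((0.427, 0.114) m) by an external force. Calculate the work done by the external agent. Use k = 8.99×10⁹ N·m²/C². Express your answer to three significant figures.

-3.94×10⁻⁸ J

For quasistatic motion the external work equals the change in potential energy: W_ext = qΔV = q(V_B − V_A).
At A: distances to the source charges are 1.46 m, 0.743 m; V_A = Σ kqᵢ/rᵢ = 7.21 V.
At B: distances to the source charges are 0.763 m, 0.518 m; V_B = Σ kqᵢ/rᵢ = -16.4 V.
ΔV = V_B − V_A = -23.6 V.
W_ext = qΔV = (1.67×10⁻⁹ C)(-23.6 V) = -3.94×10⁻⁸ J.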